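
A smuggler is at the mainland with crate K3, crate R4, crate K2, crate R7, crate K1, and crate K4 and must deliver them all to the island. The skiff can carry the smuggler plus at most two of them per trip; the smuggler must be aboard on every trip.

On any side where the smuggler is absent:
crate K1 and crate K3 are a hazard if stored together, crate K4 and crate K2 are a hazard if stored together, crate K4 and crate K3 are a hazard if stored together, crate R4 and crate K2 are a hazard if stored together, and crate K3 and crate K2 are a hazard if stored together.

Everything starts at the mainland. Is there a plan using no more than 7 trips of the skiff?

No

Counting alone: the smuggler can take at most 2 across per trip to the island, so moving all 6 needs at least 3 loaded trips out, with a return between consecutive ones — at least 5 crossings.
The safety rule pushes this higher. Following every safe sequence of crossings, the most of the 6 that can be at the island as the skiff arrives there on crossings 5, 7 is 4, 5 respectively — never all 6.
So the move cannot be finished within 7 crossings. (The shortest complete plan takes 9:)
1. Smuggler goes to the island with crate K2 and crate K3.  [the mainland: crate K1, crate K4, crate R4, crate R7 | the island: crate K2, crate K3]
2. Smuggler goes back to the mainland with crate K3.  [the mainland: crate K1, crate K3, crate K4, crate R4, crate R7 | the island: crate K2]
3. Smuggler goes to the island with crate K3 and crate R4.  [the mainland: crate K1, crate K4, crate R7 | the island: crate K2, crate K3, crate R4]
4. Smuggler goes back to the mainland with crate K2.  [the mainland: crate K1, crate K2, crate K4, crate R7 | the island: crate K3, crate R4]
5. Smuggler goes to the island with crate K2 and crate R7.  [the mainland: crate K1, crate K4 | the island: crate K2, crate K3, crate R4, crate R7]
6. Smuggler goes back to the mainland with crate K2.  [the mainland: crate K1, crate K2, crate K4 | the island: crate K3, crate R4, crate R7]
7. Smuggler goes to the island with crate K1 and crate K4.  [the mainland: crate K2 | the island: crate K1, crate K3, crate K4, crate R4, crate R7]
8. Smuggler goes back to the mainland with crate K3.  [the mainland: crate K2, crate K3 | the island: crate K1, crate K4, crate R4, crate R7]
9. Smuggler goes to the island with crate K2 and crate K3.  [the mainland: — | the island: crate K1, crate K2, crate K3, crate K4, crate R4, crate R7]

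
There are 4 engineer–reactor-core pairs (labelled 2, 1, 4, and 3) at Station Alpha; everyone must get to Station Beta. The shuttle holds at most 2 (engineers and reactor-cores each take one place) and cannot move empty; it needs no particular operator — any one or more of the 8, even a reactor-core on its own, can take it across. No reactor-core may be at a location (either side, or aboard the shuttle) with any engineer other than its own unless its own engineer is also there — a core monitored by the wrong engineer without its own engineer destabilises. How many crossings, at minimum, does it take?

Following every safe sequence of crossings from the start, the most of the 8 that can be at Station Beta as the shuttle arrives there on crossings 1, 3, 5 is 2, 3, 4 respectively; the best ever achieved is 4 of 8.
From crossing 7 on, no configuration arises that was not already reachable earlier: only 44 distinct safe configurations (who is on which side, and where the shuttle is) can ever be reached, none of them has everyone across, and every continuation just revisits them. So no valid plan exists.

impossible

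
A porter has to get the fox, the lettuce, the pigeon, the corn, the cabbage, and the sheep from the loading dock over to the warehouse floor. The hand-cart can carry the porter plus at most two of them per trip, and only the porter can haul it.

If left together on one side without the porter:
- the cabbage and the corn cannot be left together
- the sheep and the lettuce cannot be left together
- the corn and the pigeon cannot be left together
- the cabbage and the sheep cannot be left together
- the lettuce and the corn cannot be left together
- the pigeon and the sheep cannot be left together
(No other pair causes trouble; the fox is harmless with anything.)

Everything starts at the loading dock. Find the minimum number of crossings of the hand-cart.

Counting alone: the porter can take at most 2 across per trip to the warehouse floor, so moving all 6 needs at least 3 loaded trips out, with a return between consecutive ones — at least 5 crossings.
The safety rule pushes this higher. Following every safe sequence of crossings, the most of the 6 that can be at the warehouse floor as the hand-cart arrives there on crossing 5 is 5 — never all 6.
So no plan with fewer than 7 crossings exists, and this one achieves 7:
1. Porter goes to the warehouse floor with the corn and the sheep.  [the loading dock: the cabbage, the fox, the lettuce, the pigeon | the warehouse floor: the corn, the sheep]
2. Porter goes back to the loading dock alone.  [the loading dock: the cabbage, the fox, the lettuce, the pigeon | the warehouse floor: the corn, the sheep]
3. Porter goes to the warehouse floor with the fox and the lettuce.  [the loading dock: the cabbage, the pigeon | the warehouse floor: the corn, the fox, the lettuce, the sheep]
4. Porter goes back to the loading dock with the corn and the sheep.  [the loading dock: the cabbage, the corn, the pigeon, the sheep | the warehouse floor: the fox, the lettuce]
5. Porter goes to the warehouse floor with the cabbage and the pigeon.  [the loading dock: the corn, the sheep | the warehouse floor: the cabbage, the fox, the lettuce, the pigeon]
6. Porter goes back to the loading dock alone.  [the loading dock: the corn, the sheep | the warehouse floor: the cabbage, the fox, the lettuce, the pigeon]
7. Porter goes to the warehouse floor with the corn and the sheep.  [the loading dock: — | the warehouse floor: the cabbage, the corn, the fox, the lettuce, the pigeon, the sheep]

7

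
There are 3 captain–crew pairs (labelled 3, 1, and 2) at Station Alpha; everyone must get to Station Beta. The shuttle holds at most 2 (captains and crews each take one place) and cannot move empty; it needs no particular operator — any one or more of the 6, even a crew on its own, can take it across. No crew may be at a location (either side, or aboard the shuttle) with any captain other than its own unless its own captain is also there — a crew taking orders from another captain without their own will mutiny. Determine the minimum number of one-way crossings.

11

Counting alone: each trip to Station Beta takes at most 2 across and each return brings at least 1 back, so after t trips out (and t−1 returns) at most 2t − (t−1) of the 6 are across; that first reaches 6 at t = 5, so at least 9 crossings are needed.
The safety rule pushes this higher. Following every safe sequence of crossings, the most of the 6 that can be at Station Beta as the shuttle arrives there on crossing 9 is 5 — never all 6.
So no plan with fewer than 11 crossings exists, and this one achieves 11:
1. captain 3 and crew 3 cross → Station Beta.
2. captain 3 crosses ← Station Alpha.
3. crew 1 and crew 2 cross → Station Beta.
4. crew 3 crosses ← Station Alpha.
5. captain 1 and captain 2 cross → Station Beta.
6. captain 1 and crew 1 cross ← Station Alpha.
7. captain 1 and captain 3 cross → Station Beta.
8. crew 2 crosses ← Station Alpha.
9. crew 1 and crew 3 cross → Station Beta.
10. captain 2 crosses ← Station Alpha.
11. captain 2 and crew 2 cross → Station Beta.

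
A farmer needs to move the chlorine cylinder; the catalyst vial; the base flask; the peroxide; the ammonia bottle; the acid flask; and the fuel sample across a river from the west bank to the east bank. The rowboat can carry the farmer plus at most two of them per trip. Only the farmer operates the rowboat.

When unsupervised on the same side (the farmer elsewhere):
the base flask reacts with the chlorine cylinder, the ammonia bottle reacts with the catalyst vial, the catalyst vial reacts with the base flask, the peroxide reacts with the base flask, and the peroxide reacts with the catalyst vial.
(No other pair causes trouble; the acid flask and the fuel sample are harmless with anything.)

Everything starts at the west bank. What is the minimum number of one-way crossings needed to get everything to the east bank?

Counting alone: the farmer can take at most 2 across per trip to the east bank, so moving all 7 needs at least 4 loaded trips out, with a return between consecutive ones — at least 7 crossings.
The safety rule pushes this higher. Following every safe sequence of crossings, the most of the 7 that can be at the east bank as the rowboat arrives there on crossings 7, 9 is 5, 6 respectively — never all 7.
So no plan with fewer than 11 crossings exists, and this one achieves 11:
1. Farmer goes to the east bank with the base flask and the catalyst vial.
2. Farmer goes back to the west bank with the catalyst vial.
3. Farmer goes to the east bank with the catalyst vial and the chlorine cylinder.
4. Farmer goes back to the west bank with the base flask.
5. Farmer goes to the east bank with the acid flask and the base flask.
6. Farmer goes back to the west bank with the base flask.
7. Farmer goes to the east bank with the base flask and the fuel sample.
8. Farmer goes back to the west bank with the base flask.
9. Farmer goes to the east bank with the ammonia bottle and the peroxide.
10. Farmer goes back to the west bank with the catalyst vial.
11. Farmer goes to the east bank with the base flask and the catalyst vial.

11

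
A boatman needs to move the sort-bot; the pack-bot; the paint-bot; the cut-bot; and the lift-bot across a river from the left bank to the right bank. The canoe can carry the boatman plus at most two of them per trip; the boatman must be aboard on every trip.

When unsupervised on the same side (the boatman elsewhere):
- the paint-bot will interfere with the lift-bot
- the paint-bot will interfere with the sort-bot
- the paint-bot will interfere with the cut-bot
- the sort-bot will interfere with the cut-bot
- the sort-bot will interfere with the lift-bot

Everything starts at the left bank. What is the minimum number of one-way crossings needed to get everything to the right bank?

Counting alone: the boatman can take at most 2 across per trip to the right bank, so moving all 5 needs at least 3 loaded trips out, with a return between consecutive ones — at least 5 crossings.
The safety rule pushes this higher. Following every safe sequence of crossings, the most of the 5 that can be at the right bank as the canoe arrives there on crossing 5 is 4 — never all 5.
So no plan with fewer than 7 crossings exists, and this one achieves 7:
1. Boatman goes to the right bank with the paint-bot and the sort-bot.
2. Boatman goes back to the left bank with the sort-bot.
3. Boatman goes to the right bank with the pack-bot and the sort-bot.
4. Boatman goes back to the left bank with the sort-bot.
5. Boatman goes to the right bank with the cut-bot and the lift-bot.
6. Boatman goes back to the left bank with the paint-bot.
7. Boatman goes to the right bank with the paint-bot and the sort-bot.

7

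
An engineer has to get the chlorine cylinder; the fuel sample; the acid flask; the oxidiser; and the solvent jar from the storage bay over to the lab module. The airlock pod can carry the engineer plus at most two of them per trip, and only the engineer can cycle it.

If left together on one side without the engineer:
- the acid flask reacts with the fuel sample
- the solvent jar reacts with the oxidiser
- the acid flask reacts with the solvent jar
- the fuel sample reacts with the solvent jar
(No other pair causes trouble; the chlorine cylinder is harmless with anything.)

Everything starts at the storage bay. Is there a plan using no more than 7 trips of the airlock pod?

Yes — this plan uses 7 crossings (≤ 7):
1. Engineer goes to the lab module with the fuel sample and the solvent jar.
2. Engineer goes back to the storage bay with the fuel sample.
3. Engineer goes to the lab module with the chlorine cylinder and the fuel sample.
4. Engineer goes back to the storage bay with the fuel sample.
5. Engineer goes to the lab module with the fuel sample and the oxidiser.
6. Engineer goes back to the storage bay with the solvent jar.
7. Engineer goes to the lab module with the acid flask and the solvent jar.

Yes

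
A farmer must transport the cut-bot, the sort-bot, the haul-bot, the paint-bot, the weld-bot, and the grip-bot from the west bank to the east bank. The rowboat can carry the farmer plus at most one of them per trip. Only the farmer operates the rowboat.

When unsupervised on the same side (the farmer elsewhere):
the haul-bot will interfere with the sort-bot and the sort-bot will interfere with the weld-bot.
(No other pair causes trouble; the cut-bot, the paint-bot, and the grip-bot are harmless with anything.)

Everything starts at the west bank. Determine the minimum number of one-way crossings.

13

Counting alone: the farmer can take at most 1 across per trip to the east bank, so moving all 6 needs at least 6 loaded trips out, with a return between consecutive ones — at least 11 crossings.
The safety rule pushes this higher. Following every safe sequence of crossings, the most of the 6 that can be at the east bank as the rowboat arrives there on crossing 11 is 5 — never all 6.
So no plan with fewer than 13 crossings exists, and this one achieves 13:
1. Farmer goes to the east bank with the sort-bot.  [the west bank: the cut-bot, the grip-bot, the haul-bot, the paint-bot, the weld-bot | the east bank: the sort-bot]
2. Farmer goes back to the west bank alone.  [the west bank: the cut-bot, the grip-bot, the haul-bot, the paint-bot, the weld-bot | the east bank: the sort-bot]
3. Farmer goes to the east bank with the cut-bot.  [the west bank: the grip-bot, the haul-bot, the paint-bot, the weld-bot | the east bank: the cut-bot, the sort-bot]
4. Farmer goes back to the west bank alone.  [the west bank: the grip-bot, the haul-bot, the paint-bot, the weld-bot | the east bank: the cut-bot, the sort-bot]
5. Farmer goes to the east bank with the haul-bot.  [the west bank: the grip-bot, the paint-bot, the weld-bot | the east bank: the cut-bot, the haul-bot, the sort-bot]
6. Farmer goes back to the west bank with the sort-bot.  [the west bank: the grip-bot, the paint-bot, the sort-bot, the weld-bot | the east bank: the cut-bot, the haul-bot]
7. Farmer goes to the east bank with the weld-bot.  [the west bank: the grip-bot, the paint-bot, the sort-bot | the east bank: the cut-bot, the haul-bot, the weld-bot]
8. Farmer goes back to the west bank alone.  [the west bank: the grip-bot, the paint-bot, the sort-bot | the east bank: the cut-bot, the haul-bot, the weld-bot]
9. Farmer goes to the east bank with the paint-bot.  [the west bank: the grip-bot, the sort-bot | the east bank: the cut-bot, the haul-bot, the paint-bot, the weld-bot]
10. Farmer goes back to the west bank alone.  [the west bank: the grip-bot, the sort-bot | the east bank: the cut-bot, the haul-bot, the paint-bot, the weld-bot]
11. Farmer goes to the east bank with the grip-bot.  [the west bank: the sort-bot | the east bank: the cut-bot, the grip-bot, the haul-bot, the paint-bot, the weld-bot]
12. Farmer goes back to the west bank alone.  [the west bank: the sort-bot | the east bank: the cut-bot, the grip-bot, the haul-bot, the paint-bot, the weld-bot]
13. Farmer goes to the east bank with the sort-bot.  [the west bank: — | the east bank: the cut-bot, the grip-bot, the haul-bot, the paint-bot, the sort-bot, the weld-bot]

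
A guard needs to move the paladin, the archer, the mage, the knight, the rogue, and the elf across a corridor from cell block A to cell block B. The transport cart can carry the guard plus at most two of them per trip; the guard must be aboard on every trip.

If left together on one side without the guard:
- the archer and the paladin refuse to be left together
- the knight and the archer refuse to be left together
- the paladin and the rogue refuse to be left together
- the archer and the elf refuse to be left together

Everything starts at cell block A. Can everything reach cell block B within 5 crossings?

Counting alone: the guard can take at most 2 across per trip to cell block B, so moving all 6 needs at least 3 loaded trips out, with a return between consecutive ones — at least 5 crossings.
The safety rule pushes this higher. Following every safe sequence of crossings, the most of the 6 that can be at cell block B as the transport cart arrives there on crossing 5 is 5 — never all 6.
So the move cannot be finished within 5 crossings. (The shortest complete plan takes 7:)
1. Guard goes to cell block B with the archer and the paladin.
2. Guard goes back to cell block A with the paladin.
3. Guard goes to cell block B with the mage and the paladin.
4. Guard goes back to cell block A with the archer.
5. Guard goes to cell block B with the elf and the knight.
6. Guard goes back to cell block A alone.
7. Guard goes to cell block B with the archer and the rogue.

No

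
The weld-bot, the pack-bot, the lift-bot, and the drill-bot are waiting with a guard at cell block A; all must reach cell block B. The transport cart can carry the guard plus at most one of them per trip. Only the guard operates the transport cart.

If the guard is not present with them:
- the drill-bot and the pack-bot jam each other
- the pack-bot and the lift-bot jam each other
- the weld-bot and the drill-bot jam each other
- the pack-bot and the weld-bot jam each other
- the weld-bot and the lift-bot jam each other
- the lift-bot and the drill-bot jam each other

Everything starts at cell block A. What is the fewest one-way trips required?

impossible

Whatever the first load, the items left behind include a forbidden pair without the guard. No opening move is safe, so no plan exists.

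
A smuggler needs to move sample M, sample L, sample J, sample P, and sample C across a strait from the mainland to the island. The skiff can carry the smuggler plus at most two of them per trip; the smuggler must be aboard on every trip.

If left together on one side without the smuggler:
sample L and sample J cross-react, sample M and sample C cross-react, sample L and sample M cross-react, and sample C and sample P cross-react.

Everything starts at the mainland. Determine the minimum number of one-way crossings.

Counting alone: the smuggler can take at most 2 across per trip to the island, so moving all 5 needs at least 3 loaded trips out, with a return between consecutive ones — at least 5 crossings.
The safety rule pushes this higher. Following every safe sequence of crossings, the most of the 5 that can be at the island as the skiff arrives there on crossing 5 is 4 — never all 5.
So no plan with fewer than 7 crossings exists, and this one achieves 7:
1. Smuggler goes to the island with sample C and sample L.
2. Smuggler goes back to the mainland alone.
3. Smuggler goes to the island with sample M.
4. Smuggler goes back to the mainland with sample C and sample L.
5. Smuggler goes to the island with sample J and sample P.
6. Smuggler goes back to the mainland alone.
7. Smuggler goes to the island with sample C and sample L.

7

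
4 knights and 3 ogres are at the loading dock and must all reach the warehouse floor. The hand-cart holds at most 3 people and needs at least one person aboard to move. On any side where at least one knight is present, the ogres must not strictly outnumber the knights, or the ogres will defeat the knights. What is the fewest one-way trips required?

Counting alone: each trip to the warehouse floor takes at most 3 across and each return brings at least 1 back, so after t trips out (and t−1 returns) at most 3t − (t−1) of the 7 are across; that first reaches 7 at t = 3, so at least 5 crossings are needed.
The plan below uses exactly 5 crossings, so it is optimal:
1. 3 ogres → the warehouse floor.  (the loading dock: 4K 0O; the warehouse floor: 0K 3O)
2. 1 ogre ← the loading dock.  (the loading dock: 4K 1O; the warehouse floor: 0K 2O)
3. 3 knights → the warehouse floor.  (the loading dock: 1K 1O; the warehouse floor: 3K 2O)
4. 1 knight ← the loading dock.  (the loading dock: 2K 1O; the warehouse floor: 2K 2O)
5. 2 knights and 1 ogre → the warehouse floor.  (the loading dock: 0K 0O; the warehouse floor: 4K 3O)

5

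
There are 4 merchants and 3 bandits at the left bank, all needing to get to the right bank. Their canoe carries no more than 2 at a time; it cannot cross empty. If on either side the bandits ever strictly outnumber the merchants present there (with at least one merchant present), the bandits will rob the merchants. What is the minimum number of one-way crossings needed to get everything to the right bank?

11

Counting alone: each trip to the right bank takes at most 2 across and each return brings at least 1 back, so after t trips out (and t−1 returns) at most 2t − (t−1) of the 7 are across; that first reaches 7 at t = 6, so at least 11 crossings are needed.
The plan below uses exactly 11 crossings, so it is optimal:
1. 2 bandits → the right bank.  (the left bank: 4M 1B; the right bank: 0M 2B)
2. 1 bandit ← the left bank.  (the left bank: 4M 2B; the right bank: 0M 1B)
3. 2 bandits → the right bank.  (the left bank: 4M 0B; the right bank: 0M 3B)
4. 1 bandit ← the left bank.  (the left bank: 4M 1B; the right bank: 0M 2B)
5. 2 merchants → the right bank.  (the left bank: 2M 1B; the right bank: 2M 2B)
6. 1 bandit ← the left bank.  (the left bank: 2M 2B; the right bank: 2M 1B)
7. 1 merchant and 1 bandit → the right bank.  (the left bank: 1M 1B; the right bank: 3M 2B)
8. 1 merchant ← the left bank.  (the left bank: 2M 1B; the right bank: 2M 2B)
9. 1 merchant and 1 bandit → the right bank.  (the left bank: 1M 0B; the right bank: 3M 3B)
10. 1 bandit ← the left bank.  (the left bank: 1M 1B; the right bank: 3M 2B)
11. 1 merchant and 1 bandit → the right bank.  (the left bank: 0M 0B; the right bank: 4M 3B)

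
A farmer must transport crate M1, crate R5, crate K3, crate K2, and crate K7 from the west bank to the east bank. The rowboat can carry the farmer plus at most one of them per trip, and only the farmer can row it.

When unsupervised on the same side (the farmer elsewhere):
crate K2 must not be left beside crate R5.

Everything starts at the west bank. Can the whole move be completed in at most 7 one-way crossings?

Counting alone: the farmer can take at most 1 across per trip to the east bank, so moving all 5 needs at least 5 loaded trips out, with a return between consecutive ones — at least 9 crossings.
Since 7 < 9, 7 crossings cannot be enough. (The shortest complete plan in fact takes 9:)
1. Farmer goes to the east bank with crate R5.
2. Farmer goes back to the west bank alone.
3. Farmer goes to the east bank with crate M1.
4. Farmer goes back to the west bank alone.
5. Farmer goes to the east bank with crate K3.
6. Farmer goes back to the west bank alone.
7. Farmer goes to the east bank with crate K7.
8. Farmer goes back to the west bank alone.
9. Farmer goes to the east bank with crate K2.

No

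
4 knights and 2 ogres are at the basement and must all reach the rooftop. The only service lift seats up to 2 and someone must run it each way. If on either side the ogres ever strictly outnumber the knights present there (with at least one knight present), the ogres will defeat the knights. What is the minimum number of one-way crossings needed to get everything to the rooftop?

9

Counting alone: each trip to the rooftop takes at most 2 across and each return brings at least 1 back, so after t trips out (and t−1 returns) at most 2t − (t−1) of the 6 are across; that first reaches 6 at t = 5, so at least 9 crossings are needed.
The plan below uses exactly 9 crossings, so it is optimal:
1. 2 ogres → the rooftop.  (the basement: 4K 0O; the rooftop: 0K 2O)
2. 1 ogre ← the basement.  (the basement: 4K 1O; the rooftop: 0K 1O)
3. 2 knights → the rooftop.  (the basement: 2K 1O; the rooftop: 2K 1O)
4. 1 ogre ← the basement.  (the basement: 2K 2O; the rooftop: 2K 0O)
5. 2 ogres → the rooftop.  (the basement: 2K 0O; the rooftop: 2K 2O)
6. 1 ogre ← the basement.  (the basement: 2K 1O; the rooftop: 2K 1O)
7. 1 knight and 1 ogre → the rooftop.  (the basement: 1K 0O; the rooftop: 3K 2O)
8. 1 ogre ← the basement.  (the basement: 1K 1O; the rooftop: 3K 1O)
9. 1 knight and 1 ogre → the rooftop.  (the basement: 0K 0O; the rooftop: 4K 2O)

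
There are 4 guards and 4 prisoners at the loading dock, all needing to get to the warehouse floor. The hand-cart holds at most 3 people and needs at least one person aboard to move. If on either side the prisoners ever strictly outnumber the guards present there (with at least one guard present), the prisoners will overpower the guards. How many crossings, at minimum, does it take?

Counting alone: each trip to the warehouse floor takes at most 3 across and each return brings at least 1 back, so after t trips out (and t−1 returns) at most 3t − (t−1) of the 8 are across; that first reaches 8 at t = 4, so at least 7 crossings are needed.
The safety rule pushes this higher. Following every safe sequence of crossings, the most of the 8 that can be at the warehouse floor as the hand-cart arrives there on crossing 7 is 7 — never all 8.
So no plan with fewer than 9 crossings exists, and this one achieves 9:
1. 2 prisoners → the warehouse floor.  (the loading dock: 4G 2P; the warehouse floor: 0G 2P)
2. 1 prisoner ← the loading dock.  (the loading dock: 4G 3P; the warehouse floor: 0G 1P)
3. 3 prisoners → the warehouse floor.  (the loading dock: 4G 0P; the warehouse floor: 0G 4P)
4. 1 prisoner ← the loading dock.  (the loading dock: 4G 1P; the warehouse floor: 0G 3P)
5. 3 guards → the warehouse floor.  (the loading dock: 1G 1P; the warehouse floor: 3G 3P)
6. 1 guard and 1 prisoner ← the loading dock.  (the loading dock: 2G 2P; the warehouse floor: 2G 2P)
7. 2 guards → the warehouse floor.  (the loading dock: 0G 2P; the warehouse floor: 4G 2P)
8. 1 prisoner ← the loading dock.  (the loading dock: 0G 3P; the warehouse floor: 4G 1P)
9. 3 prisoners → the warehouse floor.  (the loading dock: 0G 0P; the warehouse floor: 4G 4P)

9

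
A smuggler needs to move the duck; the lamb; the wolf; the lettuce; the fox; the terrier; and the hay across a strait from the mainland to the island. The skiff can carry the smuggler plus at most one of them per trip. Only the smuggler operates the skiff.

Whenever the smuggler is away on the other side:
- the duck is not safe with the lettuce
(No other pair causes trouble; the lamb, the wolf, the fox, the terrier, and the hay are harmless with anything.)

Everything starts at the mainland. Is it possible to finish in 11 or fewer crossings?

No

Counting alone: the smuggler can take at most 1 across per trip to the island, so moving all 7 needs at least 7 loaded trips out, with a return between consecutive ones — at least 13 crossings.
Since 11 < 13, 11 crossings cannot be enough. (The shortest complete plan in fact takes 13:)
1. Smuggler goes to the island with the duck.
2. Smuggler goes back to the mainland alone.
3. Smuggler goes to the island with the lamb.
4. Smuggler goes back to the mainland alone.
5. Smuggler goes to the island with the wolf.
6. Smuggler goes back to the mainland alone.
7. Smuggler goes to the island with the fox.
8. Smuggler goes back to the mainland alone.
9. Smuggler goes to the island with the terrier.
10. Smuggler goes back to the mainland alone.
11. Smuggler goes to the island with the hay.
12. Smuggler goes back to the mainland alone.
13. Smuggler goes to the island with the lettuce.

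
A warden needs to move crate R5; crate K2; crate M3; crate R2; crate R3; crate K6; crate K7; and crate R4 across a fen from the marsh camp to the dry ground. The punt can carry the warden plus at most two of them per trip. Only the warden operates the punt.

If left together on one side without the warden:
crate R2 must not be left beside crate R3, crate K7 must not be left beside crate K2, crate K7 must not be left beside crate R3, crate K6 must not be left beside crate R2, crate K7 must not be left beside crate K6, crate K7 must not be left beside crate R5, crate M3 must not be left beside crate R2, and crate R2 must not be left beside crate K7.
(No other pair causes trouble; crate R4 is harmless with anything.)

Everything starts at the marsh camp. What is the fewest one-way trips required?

Counting alone: the warden can take at most 2 across per trip to the dry ground, so moving all 8 needs at least 4 loaded trips out, with a return between consecutive ones — at least 7 crossings.
The safety rule pushes this higher. Following every safe sequence of crossings, the most of the 8 that can be at the dry ground as the punt arrives there on crossings 7, 9, 11 is 5, 6, 7 respectively — never all 8.
So no plan with fewer than 13 crossings exists, and this one achieves 13:
1. Warden goes to the dry ground with crate K7 and crate R2.
2. Warden goes back to the marsh camp with crate R2.
3. Warden goes to the dry ground with crate R2 and crate R5.
4. Warden goes back to the marsh camp with crate K7.
5. Warden goes to the dry ground with crate K2 and crate K7.
6. Warden goes back to the marsh camp with crate K7.
7. Warden goes to the dry ground with crate K6 and crate R3.
8. Warden goes back to the marsh camp with crate R2.
9. Warden goes to the dry ground with crate M3 and crate R2.
10. Warden goes back to the marsh camp with crate R2.
11. Warden goes to the dry ground with crate R2 and crate R4.
12. Warden goes back to the marsh camp with crate R2.
13. Warden goes to the dry ground with crate K7 and crate R2.

13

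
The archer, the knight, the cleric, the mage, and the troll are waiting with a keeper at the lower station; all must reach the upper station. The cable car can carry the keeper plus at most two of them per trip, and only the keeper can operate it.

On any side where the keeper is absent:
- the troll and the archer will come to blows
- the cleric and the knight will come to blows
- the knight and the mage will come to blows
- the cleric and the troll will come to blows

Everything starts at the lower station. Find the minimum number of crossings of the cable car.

7

Counting alone: the keeper can take at most 2 across per trip to the upper station, so moving all 5 needs at least 3 loaded trips out, with a return between consecutive ones — at least 5 crossings.
The safety rule pushes this higher. Following every safe sequence of crossings, the most of the 5 that can be at the upper station as the cable car arrives there on crossing 5 is 4 — never all 5.
So no plan with fewer than 7 crossings exists, and this one achieves 7:
1. Keeper goes to the upper station with the knight and the troll.  [the lower station: the archer, the cleric, the mage | the upper station: the knight, the troll]
2. Keeper goes back to the lower station alone.  [the lower station: the archer, the cleric, the mage | the upper station: the knight, the troll]
3. Keeper goes to the upper station with the archer.  [the lower station: the cleric, the mage | the upper station: the archer, the knight, the troll]
4. Keeper goes back to the lower station with the troll.  [the lower station: the cleric, the mage, the troll | the upper station: the archer, the knight]
5. Keeper goes to the upper station with the cleric and the mage.  [the lower station: the troll | the upper station: the archer, the cleric, the knight, the mage]
6. Keeper goes back to the lower station with the knight.  [the lower station: the knight, the troll | the upper station: the archer, the cleric, the mage]
7. Keeper goes to the upper station with the knight and the troll.  [the lower station: — | the upper station: the archer, the cleric, the knight, the mage, the troll]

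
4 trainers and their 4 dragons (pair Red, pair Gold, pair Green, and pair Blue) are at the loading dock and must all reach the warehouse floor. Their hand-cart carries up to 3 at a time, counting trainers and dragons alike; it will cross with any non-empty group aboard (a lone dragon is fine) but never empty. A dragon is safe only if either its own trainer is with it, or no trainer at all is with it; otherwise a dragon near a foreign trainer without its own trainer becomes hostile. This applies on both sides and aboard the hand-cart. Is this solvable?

Yes

1. dragon Red and trainer Red cross → the warehouse floor.
2. trainer Red crosses ← the loading dock.
3. dragon Gold, trainer Gold, and trainer Red cross → the warehouse floor.
4. dragon Red and trainer Red cross ← the loading dock.
5. trainer Blue, trainer Green, and trainer Red cross → the warehouse floor.
6. dragon Gold crosses ← the loading dock.
7. dragon Gold and dragon Red cross → the warehouse floor.
8. dragon Red crosses ← the loading dock.
9. dragon Blue, dragon Green, and dragon Red cross → the warehouse floor.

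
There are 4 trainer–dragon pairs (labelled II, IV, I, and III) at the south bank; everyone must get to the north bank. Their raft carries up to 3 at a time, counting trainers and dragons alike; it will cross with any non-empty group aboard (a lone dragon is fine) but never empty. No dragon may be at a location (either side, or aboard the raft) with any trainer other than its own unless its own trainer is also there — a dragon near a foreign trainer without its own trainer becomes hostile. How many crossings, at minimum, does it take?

9

Counting alone: each trip to the north bank takes at most 3 across and each return brings at least 1 back, so after t trips out (and t−1 returns) at most 3t − (t−1) of the 8 are across; that first reaches 8 at t = 4, so at least 7 crossings are needed.
The safety rule pushes this higher. Following every safe sequence of crossings, the most of the 8 that can be at the north bank as the raft arrives there on crossing 7 is 7 — never all 8.
So no plan with fewer than 9 crossings exists, and this one achieves 9:
1. dragon II and trainer II cross → the north bank.
2. trainer II crosses ← the south bank.
3. dragon IV, trainer II, and trainer IV cross → the north bank.
4. dragon II and trainer II cross ← the south bank.
5. trainer I, trainer II, and trainer III cross → the north bank.
6. dragon IV crosses ← the south bank.
7. dragon II and dragon IV cross → the north bank.
8. dragon II crosses ← the south bank.
9. dragon I, dragon II, and dragon III cross → the north bank.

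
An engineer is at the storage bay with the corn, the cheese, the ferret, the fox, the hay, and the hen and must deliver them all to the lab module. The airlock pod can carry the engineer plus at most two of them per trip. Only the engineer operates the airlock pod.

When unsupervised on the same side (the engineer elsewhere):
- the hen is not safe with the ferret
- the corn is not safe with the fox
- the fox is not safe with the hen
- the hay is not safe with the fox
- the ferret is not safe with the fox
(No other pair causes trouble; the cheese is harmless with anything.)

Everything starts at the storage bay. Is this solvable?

1. Engineer goes to the lab module with the ferret and the fox.
2. Engineer goes back to the storage bay with the ferret.
3. Engineer goes to the lab module with the corn and the ferret.
4. Engineer goes back to the storage bay with the fox.
5. Engineer goes to the lab module with the cheese and the fox.
6. Engineer goes back to the storage bay with the fox.
7. Engineer goes to the lab module with the fox and the hay.
8. Engineer goes back to the storage bay with the fox.
9. Engineer goes to the lab module with the fox and the hen.

Yes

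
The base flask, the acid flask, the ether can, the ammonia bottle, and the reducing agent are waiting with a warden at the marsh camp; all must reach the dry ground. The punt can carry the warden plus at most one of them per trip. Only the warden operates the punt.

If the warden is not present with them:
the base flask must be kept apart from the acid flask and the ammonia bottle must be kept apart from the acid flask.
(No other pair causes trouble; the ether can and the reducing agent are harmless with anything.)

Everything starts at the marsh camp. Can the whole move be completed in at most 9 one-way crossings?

Counting alone: the warden can take at most 1 across per trip to the dry ground, so moving all 5 needs at least 5 loaded trips out, with a return between consecutive ones — at least 9 crossings.
The safety rule pushes this higher. Following every safe sequence of crossings, the most of the 5 that can be at the dry ground as the punt arrives there on crossing 9 is 4 — never all 5.
So the move cannot be finished within 9 crossings. (The shortest complete plan takes 11:)
1. Warden goes to the dry ground with the acid flask.
2. Warden goes back to the marsh camp alone.
3. Warden goes to the dry ground with the base flask.
4. Warden goes back to the marsh camp with the acid flask.
5. Warden goes to the dry ground with the ammonia bottle.
6. Warden goes back to the marsh camp alone.
7. Warden goes to the dry ground with the ether can.
8. Warden goes back to the marsh camp alone.
9. Warden goes to the dry ground with the reducing agent.
10. Warden goes back to the marsh camp alone.
11. Warden goes to the dry ground with the acid flask.

No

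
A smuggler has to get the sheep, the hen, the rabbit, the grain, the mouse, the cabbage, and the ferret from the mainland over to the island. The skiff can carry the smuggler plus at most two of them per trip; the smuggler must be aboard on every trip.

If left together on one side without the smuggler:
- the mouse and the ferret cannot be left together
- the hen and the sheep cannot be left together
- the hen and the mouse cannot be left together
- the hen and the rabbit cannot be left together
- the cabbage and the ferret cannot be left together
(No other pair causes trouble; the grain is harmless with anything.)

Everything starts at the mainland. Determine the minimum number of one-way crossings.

Counting alone: the smuggler can take at most 2 across per trip to the island, so moving all 7 needs at least 4 loaded trips out, with a return between consecutive ones — at least 7 crossings.
The safety rule pushes this higher. Following every safe sequence of crossings, the most of the 7 that can be at the island as the skiff arrives there on crossing 7 is 6 — never all 7.
So no plan with fewer than 9 crossings exists, and this one achieves 9:
1. Smuggler goes to the island with the ferret and the hen.
2. Smuggler goes back to the mainland alone.
3. Smuggler goes to the island with the sheep.
4. Smuggler goes back to the mainland with the hen.
5. Smuggler goes to the island with the mouse and the rabbit.
6. Smuggler goes back to the mainland with the ferret.
7. Smuggler goes to the island with the cabbage and the grain.
8. Smuggler goes back to the mainland alone.
9. Smuggler goes to the island with the ferret and the hen.

9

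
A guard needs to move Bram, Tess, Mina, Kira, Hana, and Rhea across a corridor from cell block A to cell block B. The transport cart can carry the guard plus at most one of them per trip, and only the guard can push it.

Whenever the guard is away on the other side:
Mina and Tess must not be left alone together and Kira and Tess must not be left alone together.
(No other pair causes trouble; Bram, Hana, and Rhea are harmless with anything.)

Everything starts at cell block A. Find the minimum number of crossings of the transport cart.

13

Counting alone: the guard can take at most 1 across per trip to cell block B, so moving all 6 needs at least 6 loaded trips out, with a return between consecutive ones — at least 11 crossings.
The safety rule pushes this higher. Following every safe sequence of crossings, the most of the 6 that can be at cell block B as the transport cart arrives there on crossing 11 is 5 — never all 6.
So no plan with fewer than 13 crossings exists, and this one achieves 13:
1. Guard goes to cell block B with Tess.
2. Guard goes back to cell block A alone.
3. Guard goes to cell block B with Bram.
4. Guard goes back to cell block A alone.
5. Guard goes to cell block B with Mina.
6. Guard goes back to cell block A with Tess.
7. Guard goes to cell block B with Kira.
8. Guard goes back to cell block A alone.
9. Guard goes to cell block B with Hana.
10. Guard goes back to cell block A alone.
11. Guard goes to cell block B with Rhea.
12. Guard goes back to cell block A alone.
13. Guard goes to cell block B with Tess.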